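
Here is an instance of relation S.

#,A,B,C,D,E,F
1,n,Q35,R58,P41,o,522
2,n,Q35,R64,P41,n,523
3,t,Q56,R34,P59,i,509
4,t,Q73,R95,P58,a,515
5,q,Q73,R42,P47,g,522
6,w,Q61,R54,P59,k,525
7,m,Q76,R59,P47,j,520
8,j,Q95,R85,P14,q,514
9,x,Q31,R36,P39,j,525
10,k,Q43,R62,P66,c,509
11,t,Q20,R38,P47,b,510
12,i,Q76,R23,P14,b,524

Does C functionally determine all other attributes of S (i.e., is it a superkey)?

All 12 rows have distinct C values, so C → (all attributes) holds and C is a superkey.

Yes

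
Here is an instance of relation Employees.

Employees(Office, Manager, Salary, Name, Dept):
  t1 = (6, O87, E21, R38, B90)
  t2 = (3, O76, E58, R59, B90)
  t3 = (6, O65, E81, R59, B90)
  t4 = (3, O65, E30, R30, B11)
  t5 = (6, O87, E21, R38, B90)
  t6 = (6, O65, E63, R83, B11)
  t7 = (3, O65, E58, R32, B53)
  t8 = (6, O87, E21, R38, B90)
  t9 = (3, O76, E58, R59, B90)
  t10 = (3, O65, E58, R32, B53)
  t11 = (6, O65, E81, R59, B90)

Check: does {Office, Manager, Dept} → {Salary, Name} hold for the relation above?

Yes

(Office=6, Manager=O87, Dept=B90): rows 1, 5, 8 → {Salary,Name} = (E21, R38), (E21, R38), (E21, R38) ✓
(Office=3, Manager=O76, Dept=B90): rows 2, 9 → {Salary,Name} = (E58, R59), (E58, R59) ✓
(Office=6, Manager=O65, Dept=B90): rows 3, 11 → {Salary,Name} = (E81, R59), (E81, R59) ✓
(Office=3, Manager=O65, Dept=B11): row 4 → {Salary,Name} = (E30, R30) ✓
(Office=6, Manager=O65, Dept=B11): row 6 → {Salary,Name} = (E63, R83) ✓
(Office=3, Manager=O65, Dept=B53): rows 7, 10 → {Salary,Name} = (E58, R32), (E58, R32) ✓
Every {Office, Manager, Dept} value is associated with a single {Salary, Name} value, so {Office, Manager, Dept} → {Salary, Name} holds.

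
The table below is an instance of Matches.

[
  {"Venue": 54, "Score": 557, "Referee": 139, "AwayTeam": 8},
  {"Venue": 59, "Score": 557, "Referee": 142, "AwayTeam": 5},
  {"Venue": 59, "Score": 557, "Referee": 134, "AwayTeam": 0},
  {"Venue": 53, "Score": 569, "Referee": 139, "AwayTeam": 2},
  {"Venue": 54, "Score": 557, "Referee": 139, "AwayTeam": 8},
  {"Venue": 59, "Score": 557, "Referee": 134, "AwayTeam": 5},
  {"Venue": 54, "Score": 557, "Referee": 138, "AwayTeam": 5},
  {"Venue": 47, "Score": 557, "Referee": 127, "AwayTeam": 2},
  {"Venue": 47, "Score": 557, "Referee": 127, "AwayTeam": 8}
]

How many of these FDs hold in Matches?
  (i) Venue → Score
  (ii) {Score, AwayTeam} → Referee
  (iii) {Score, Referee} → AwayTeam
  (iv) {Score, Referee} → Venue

2

(i) Venue → Score: every LHS value maps to a single RHS value — holds.
(ii) {Score, AwayTeam} → Referee: (Score=557, AwayTeam=8): 3 rows → Referee takes values {139, 127} — violation; (Score=557, AwayTeam=5): 3 rows → Referee takes values {142, 134, 138} — violation — fails.
(iii) {Score, Referee} → AwayTeam: (Score=557, Referee=134): 2 rows → AwayTeam takes values {0, 5} — violation; (Score=557, Referee=127): 2 rows → AwayTeam takes values {2, 8} — violation — fails.
(iv) {Score, Referee} → Venue: every LHS value maps to a single RHS value — holds.
2 of the 4 dependencies hold.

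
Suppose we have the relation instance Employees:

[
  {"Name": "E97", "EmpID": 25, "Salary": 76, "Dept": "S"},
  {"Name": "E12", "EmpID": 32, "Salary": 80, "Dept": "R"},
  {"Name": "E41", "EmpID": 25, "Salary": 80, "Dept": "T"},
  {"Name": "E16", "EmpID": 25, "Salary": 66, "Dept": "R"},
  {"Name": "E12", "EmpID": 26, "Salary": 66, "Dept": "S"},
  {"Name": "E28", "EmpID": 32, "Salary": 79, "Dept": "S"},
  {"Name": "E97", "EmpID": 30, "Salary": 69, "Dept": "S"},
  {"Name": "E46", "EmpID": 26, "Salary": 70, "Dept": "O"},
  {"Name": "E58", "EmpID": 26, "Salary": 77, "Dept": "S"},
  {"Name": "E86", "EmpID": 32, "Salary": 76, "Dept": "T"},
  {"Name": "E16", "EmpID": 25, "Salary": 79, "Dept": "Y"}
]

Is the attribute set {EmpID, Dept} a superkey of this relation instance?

No

Two distinct rows share (EmpID=26, Dept=S), so {EmpID, Dept} does not determine every attribute — not a superkey.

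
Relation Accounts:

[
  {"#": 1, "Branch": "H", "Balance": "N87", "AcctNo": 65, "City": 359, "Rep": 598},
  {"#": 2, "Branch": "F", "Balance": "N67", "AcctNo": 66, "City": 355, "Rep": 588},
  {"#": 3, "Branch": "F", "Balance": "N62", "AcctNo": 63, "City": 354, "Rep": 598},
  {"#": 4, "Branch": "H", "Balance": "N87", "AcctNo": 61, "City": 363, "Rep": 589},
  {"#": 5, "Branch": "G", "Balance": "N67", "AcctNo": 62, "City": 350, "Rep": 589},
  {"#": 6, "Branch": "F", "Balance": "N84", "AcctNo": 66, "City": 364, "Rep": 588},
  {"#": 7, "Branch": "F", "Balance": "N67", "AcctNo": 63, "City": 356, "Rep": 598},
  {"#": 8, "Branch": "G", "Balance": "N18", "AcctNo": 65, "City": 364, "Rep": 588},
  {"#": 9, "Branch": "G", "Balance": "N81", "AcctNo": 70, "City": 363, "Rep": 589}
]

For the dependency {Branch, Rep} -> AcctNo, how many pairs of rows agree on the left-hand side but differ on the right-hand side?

(Branch=F, Rep=588): all 2 rows agree on AcctNo — 0 pairs.
(Branch=F, Rep=598): all 2 rows agree on AcctNo — 0 pairs.
(Branch=G, Rep=589): violating pairs (5,9) — 1 pair.

1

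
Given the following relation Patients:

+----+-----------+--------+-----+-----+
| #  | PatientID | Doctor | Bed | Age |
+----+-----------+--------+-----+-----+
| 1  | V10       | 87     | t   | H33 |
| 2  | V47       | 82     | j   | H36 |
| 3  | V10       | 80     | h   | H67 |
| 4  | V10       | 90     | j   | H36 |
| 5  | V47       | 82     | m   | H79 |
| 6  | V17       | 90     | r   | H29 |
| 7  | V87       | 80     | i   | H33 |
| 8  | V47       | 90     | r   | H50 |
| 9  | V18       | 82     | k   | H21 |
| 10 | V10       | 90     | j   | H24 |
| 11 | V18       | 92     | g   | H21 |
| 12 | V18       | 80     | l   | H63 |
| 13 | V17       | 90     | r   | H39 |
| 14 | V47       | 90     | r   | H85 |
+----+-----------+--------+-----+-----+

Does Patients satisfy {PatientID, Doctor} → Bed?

(PatientID=V10, Doctor=87): row 1 → Bed = t ✓
(PatientID=V47, Doctor=82): rows 2, 5 → Bed takes values {j, m} — violation
(PatientID=V10, Doctor=80): row 3 → Bed = h ✓
(PatientID=V10, Doctor=90): rows 4, 10 → Bed = j, j ✓
(PatientID=V17, Doctor=90): rows 6, 13 → Bed = r, r ✓
(PatientID=V87, Doctor=80): row 7 → Bed = i ✓
(PatientID=V47, Doctor=90): rows 8, 14 → Bed = r, r ✓
(PatientID=V18, Doctor=82): row 9 → Bed = k ✓
(PatientID=V18, Doctor=92): row 11 → Bed = g ✓
(PatientID=V18, Doctor=80): row 12 → Bed = l ✓
Two rows agree on {PatientID, Doctor} but differ on Bed, so {PatientID, Doctor} → Bed does not hold.

No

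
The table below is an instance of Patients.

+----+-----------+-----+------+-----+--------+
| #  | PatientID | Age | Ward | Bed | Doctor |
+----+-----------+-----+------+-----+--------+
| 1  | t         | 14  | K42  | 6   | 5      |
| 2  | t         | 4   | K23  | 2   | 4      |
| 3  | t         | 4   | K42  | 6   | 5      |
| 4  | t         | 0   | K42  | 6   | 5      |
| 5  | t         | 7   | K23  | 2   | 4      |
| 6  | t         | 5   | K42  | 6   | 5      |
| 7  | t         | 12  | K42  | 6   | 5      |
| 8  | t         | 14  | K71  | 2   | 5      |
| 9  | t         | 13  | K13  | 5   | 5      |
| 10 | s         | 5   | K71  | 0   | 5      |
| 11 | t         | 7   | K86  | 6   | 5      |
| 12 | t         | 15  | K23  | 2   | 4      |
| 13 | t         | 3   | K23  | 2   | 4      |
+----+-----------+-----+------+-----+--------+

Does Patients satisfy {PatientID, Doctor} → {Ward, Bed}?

No

(PatientID=t, Doctor=5): rows 1, 3, 4, 6, 7, 8, 9, 11 → {Ward,Bed} takes values {(K42, 6), (K71, 2), (K13, 5), (K86, 6)} — violation
(PatientID=t, Doctor=4): rows 2, 5, 12, 13 → {Ward,Bed} = (K23, 2), (K23, 2), (K23, 2), (K23, 2) ✓
(PatientID=s, Doctor=5): row 10 → {Ward,Bed} = (K71, 0) ✓
Two rows agree on {PatientID, Doctor} but differ on {Ward, Bed}, so {PatientID, Doctor} → {Ward, Bed} does not hold.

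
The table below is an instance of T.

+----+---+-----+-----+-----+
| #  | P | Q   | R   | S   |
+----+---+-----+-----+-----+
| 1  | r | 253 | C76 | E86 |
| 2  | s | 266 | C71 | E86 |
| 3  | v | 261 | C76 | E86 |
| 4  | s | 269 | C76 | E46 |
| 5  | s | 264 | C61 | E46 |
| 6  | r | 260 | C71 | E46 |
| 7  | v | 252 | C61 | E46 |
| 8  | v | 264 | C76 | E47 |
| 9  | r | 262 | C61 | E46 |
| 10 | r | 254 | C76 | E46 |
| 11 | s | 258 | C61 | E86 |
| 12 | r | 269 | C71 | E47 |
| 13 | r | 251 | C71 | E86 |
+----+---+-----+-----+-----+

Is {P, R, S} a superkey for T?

All 13 rows have distinct {P, R, S} values, so {P, R, S} → (all attributes) holds and {P, R, S} is a superkey.

Yes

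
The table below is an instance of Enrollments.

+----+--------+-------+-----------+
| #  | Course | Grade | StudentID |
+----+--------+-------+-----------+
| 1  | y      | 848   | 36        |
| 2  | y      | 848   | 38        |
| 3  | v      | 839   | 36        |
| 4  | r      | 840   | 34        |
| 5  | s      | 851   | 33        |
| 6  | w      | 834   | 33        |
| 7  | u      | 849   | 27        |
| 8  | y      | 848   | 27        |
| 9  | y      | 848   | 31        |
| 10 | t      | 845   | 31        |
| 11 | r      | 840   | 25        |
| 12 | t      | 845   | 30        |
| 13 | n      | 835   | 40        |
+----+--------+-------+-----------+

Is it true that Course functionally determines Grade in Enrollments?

Yes

Course=y: rows 1, 2, 8, 9 → Grade = 848, 848, 848, 848 ✓
Course=v: row 3 → Grade = 839 ✓
Course=r: rows 4, 11 → Grade = 840, 840 ✓
Course=s: row 5 → Grade = 851 ✓
Course=w: row 6 → Grade = 834 ✓
Course=u: row 7 → Grade = 849 ✓
Course=t: rows 10, 12 → Grade = 845, 845 ✓
Course=n: row 13 → Grade = 835 ✓
Every Course value is associated with a single Grade value, so Course → Grade holds.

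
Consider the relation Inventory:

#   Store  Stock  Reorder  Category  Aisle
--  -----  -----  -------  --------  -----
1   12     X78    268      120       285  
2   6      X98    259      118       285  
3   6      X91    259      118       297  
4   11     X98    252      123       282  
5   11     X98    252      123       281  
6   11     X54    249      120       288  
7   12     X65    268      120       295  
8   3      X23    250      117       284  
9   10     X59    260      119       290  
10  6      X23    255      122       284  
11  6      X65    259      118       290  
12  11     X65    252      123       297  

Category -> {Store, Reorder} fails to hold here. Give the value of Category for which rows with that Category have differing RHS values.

Category=120: rows 1, 6, 7 → {Store,Reorder} takes values {(12, 268), (11, 249)} — violation
Category=118: rows 2, 3, 11 → {Store,Reorder} = (6, 259), (6, 259), (6, 259) ✓
Category=123: rows 4, 5, 12 → {Store,Reorder} = (11, 252), (11, 252), (11, 252) ✓
Category=117: row 8 → {Store,Reorder} = (3, 250) ✓
Category=119: row 9 → {Store,Reorder} = (10, 260) ✓
Category=122: row 10 → {Store,Reorder} = (6, 255) ✓
The only Category value with inconsistent RHS is Category=120.

120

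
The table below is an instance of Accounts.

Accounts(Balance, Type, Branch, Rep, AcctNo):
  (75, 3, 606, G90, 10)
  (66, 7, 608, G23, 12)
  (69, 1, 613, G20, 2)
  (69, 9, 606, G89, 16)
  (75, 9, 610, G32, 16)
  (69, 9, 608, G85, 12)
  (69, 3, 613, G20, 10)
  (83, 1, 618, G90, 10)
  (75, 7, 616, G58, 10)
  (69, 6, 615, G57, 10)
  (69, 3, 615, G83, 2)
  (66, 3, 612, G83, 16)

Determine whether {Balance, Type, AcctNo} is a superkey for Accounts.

All 12 rows have distinct {Balance, Type, AcctNo} values, so {Balance, Type, AcctNo} → (all attributes) holds and {Balance, Type, AcctNo} is a superkey.

Yes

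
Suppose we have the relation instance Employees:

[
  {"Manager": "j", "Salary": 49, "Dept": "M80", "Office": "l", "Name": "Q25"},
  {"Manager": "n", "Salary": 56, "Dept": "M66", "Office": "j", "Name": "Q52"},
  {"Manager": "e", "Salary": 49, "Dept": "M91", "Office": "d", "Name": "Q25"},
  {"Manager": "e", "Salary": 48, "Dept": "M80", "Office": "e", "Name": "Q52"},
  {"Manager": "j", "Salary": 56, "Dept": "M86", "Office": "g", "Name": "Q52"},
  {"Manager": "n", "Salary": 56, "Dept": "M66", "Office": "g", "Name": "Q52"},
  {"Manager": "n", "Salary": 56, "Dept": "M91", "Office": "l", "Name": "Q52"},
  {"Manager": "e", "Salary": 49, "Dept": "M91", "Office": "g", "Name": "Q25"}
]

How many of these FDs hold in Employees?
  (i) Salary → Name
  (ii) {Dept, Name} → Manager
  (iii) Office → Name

2

(i) Salary → Name: every LHS value maps to a single RHS value — holds.
(ii) {Dept, Name} → Manager: every LHS value maps to a single RHS value — holds.
(iii) Office → Name: Office=l: 2 rows → Name takes values {Q25, Q52} — violation; Office=g: 3 rows → Name takes values {Q52, Q25} — violation — fails.
2 of the 3 dependencies hold.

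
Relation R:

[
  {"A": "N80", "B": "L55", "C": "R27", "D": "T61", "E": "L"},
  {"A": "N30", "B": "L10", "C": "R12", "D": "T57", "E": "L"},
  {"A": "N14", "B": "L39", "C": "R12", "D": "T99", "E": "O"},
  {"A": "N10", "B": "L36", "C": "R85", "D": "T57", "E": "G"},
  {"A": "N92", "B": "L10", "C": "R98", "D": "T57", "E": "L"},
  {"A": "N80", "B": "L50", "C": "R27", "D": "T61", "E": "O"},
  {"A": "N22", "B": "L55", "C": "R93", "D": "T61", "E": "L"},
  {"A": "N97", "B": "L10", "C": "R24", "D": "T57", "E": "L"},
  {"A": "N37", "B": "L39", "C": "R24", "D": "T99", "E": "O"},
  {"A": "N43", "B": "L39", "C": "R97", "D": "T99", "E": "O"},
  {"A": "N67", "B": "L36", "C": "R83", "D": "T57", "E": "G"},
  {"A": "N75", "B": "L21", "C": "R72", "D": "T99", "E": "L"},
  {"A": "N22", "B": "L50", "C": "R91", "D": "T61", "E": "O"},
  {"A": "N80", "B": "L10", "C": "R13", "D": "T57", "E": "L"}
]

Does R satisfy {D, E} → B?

(D=T61, E=L): 2 rows → B = L55, L55 ✓
(D=T57, E=L): 4 rows → B = L10, L10, L10, L10 ✓
(D=T99, E=O): 3 rows → B = L39, L39, L39 ✓
(D=T57, E=G): 2 rows → B = L36, L36 ✓
(D=T61, E=O): 2 rows → B = L50, L50 ✓
(D=T99, E=L): 1 row → B = L21 ✓
Every {D, E} value is associated with a single B value, so {D, E} → B holds.

Yes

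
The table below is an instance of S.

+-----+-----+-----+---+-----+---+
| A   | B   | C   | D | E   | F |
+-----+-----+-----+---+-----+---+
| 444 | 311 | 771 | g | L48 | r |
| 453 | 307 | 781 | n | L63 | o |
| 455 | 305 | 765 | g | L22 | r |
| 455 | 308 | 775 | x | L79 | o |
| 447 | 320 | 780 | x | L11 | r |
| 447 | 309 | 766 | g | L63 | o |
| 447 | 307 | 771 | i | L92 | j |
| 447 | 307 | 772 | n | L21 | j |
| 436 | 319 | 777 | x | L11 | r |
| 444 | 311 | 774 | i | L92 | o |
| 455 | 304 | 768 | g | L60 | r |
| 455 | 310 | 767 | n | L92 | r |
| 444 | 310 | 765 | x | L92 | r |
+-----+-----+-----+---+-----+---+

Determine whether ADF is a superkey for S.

Two distinct rows share (A=455, D=g, F=r), so ADF does not determine every attribute — not a superkey.

No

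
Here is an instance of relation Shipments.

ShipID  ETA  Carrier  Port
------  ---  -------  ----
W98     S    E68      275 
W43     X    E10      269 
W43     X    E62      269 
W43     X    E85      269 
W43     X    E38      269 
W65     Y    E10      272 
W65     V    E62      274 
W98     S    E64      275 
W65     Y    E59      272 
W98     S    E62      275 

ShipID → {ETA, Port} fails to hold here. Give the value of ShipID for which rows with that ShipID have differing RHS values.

ShipID=W98: 3 rows → {ETA,Port} = (S, 275), (S, 275), (S, 275) ✓
ShipID=W43: 4 rows → {ETA,Port} = (X, 269), (X, 269), (X, 269), (X, 269) ✓
ShipID=W65: 3 rows → {ETA,Port} takes values {(Y, 272), (V, 274)} — violation
The only ShipID value with inconsistent RHS is ShipID=W65.

W65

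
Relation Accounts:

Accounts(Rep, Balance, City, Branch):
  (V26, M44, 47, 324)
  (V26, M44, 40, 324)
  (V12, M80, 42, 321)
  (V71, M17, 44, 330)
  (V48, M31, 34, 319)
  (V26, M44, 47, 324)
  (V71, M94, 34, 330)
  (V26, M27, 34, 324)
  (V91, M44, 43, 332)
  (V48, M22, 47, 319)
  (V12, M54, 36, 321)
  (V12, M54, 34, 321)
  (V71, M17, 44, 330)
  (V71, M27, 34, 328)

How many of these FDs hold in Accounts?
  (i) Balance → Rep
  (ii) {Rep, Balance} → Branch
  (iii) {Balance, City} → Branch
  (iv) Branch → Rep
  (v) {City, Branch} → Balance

(i) Balance → Rep: Balance=M44: 4 rows → Rep takes values {V26, V91} — violation; Balance=M27: 2 rows → Rep takes values {V26, V71} — violation — fails.
(ii) {Rep, Balance} → Branch: every LHS value maps to a single RHS value — holds.
(iii) {Balance, City} → Branch: (Balance=M27, City=34): 2 rows → Branch takes values {324, 328} — violation — fails.
(iv) Branch → Rep: every LHS value maps to a single RHS value — holds.
(v) {City, Branch} → Balance: every LHS value maps to a single RHS value — holds.
3 of the 5 dependencies hold.

3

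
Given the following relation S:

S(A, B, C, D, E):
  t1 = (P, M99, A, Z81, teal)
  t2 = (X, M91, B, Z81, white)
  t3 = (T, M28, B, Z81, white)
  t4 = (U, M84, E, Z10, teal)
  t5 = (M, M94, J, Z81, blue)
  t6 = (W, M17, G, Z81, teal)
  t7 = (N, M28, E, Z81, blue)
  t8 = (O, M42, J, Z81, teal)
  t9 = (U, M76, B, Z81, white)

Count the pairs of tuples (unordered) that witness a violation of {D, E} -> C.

4

(D=Z81, E=teal): violating pairs (1,6), (1,8), (6,8) — 3 pairs.
(D=Z81, E=white): all 3 rows agree on C — 0 pairs.
(D=Z81, E=blue): violating pairs (5,7) — 1 pair.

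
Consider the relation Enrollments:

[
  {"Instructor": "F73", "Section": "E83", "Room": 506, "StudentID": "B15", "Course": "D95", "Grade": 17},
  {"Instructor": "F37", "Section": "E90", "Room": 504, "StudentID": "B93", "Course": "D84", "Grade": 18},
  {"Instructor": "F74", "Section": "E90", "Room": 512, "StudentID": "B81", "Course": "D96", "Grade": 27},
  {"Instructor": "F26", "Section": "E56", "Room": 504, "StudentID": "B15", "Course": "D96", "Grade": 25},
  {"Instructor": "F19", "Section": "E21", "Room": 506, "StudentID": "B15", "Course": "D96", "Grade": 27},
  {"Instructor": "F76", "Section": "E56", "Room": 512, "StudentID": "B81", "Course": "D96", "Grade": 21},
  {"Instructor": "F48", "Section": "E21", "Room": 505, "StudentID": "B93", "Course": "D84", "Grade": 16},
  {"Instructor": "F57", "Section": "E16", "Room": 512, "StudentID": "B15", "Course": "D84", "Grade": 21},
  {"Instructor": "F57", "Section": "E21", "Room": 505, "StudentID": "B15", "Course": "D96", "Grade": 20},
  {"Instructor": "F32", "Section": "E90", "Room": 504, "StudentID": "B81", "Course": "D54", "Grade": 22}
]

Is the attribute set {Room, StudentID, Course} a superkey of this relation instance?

No

Two distinct rows share (Room=512, StudentID=B81, Course=D96), so {Room, StudentID, Course} does not determine every attribute — not a superkey.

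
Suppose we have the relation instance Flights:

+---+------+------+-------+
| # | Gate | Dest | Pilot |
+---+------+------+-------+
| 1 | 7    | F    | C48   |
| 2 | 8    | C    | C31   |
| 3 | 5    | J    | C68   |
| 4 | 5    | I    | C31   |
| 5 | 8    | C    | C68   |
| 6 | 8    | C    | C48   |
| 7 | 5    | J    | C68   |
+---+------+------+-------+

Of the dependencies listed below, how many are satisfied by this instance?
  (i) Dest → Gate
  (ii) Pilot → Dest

(i) Dest → Gate: every LHS value maps to a single RHS value — holds.
(ii) Pilot → Dest: Pilot=C48: rows 1, 6 → Dest takes values {F, C} — violation; Pilot=C31: rows 2, 4 → Dest takes values {C, I} — violation; Pilot=C68: rows 3, 5, 7 → Dest takes values {J, C} — violation — fails.
1 of the 2 dependencies holds.

1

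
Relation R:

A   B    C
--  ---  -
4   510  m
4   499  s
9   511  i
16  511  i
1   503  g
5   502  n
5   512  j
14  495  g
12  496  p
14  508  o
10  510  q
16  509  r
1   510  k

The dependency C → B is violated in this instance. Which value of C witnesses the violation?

C=m: 1 row → B = 510 ✓
C=s: 1 row → B = 499 ✓
C=i: 2 rows → B = 511, 511 ✓
C=g: 2 rows → B takes values {503, 495} — violation
C=n: 1 row → B = 502 ✓
C=j: 1 row → B = 512 ✓
C=p: 1 row → B = 496 ✓
C=o: 1 row → B = 508 ✓
C=q: 1 row → B = 510 ✓
C=r: 1 row → B = 509 ✓
C=k: 1 row → B = 510 ✓
The only C value with inconsistent B is C=g.

g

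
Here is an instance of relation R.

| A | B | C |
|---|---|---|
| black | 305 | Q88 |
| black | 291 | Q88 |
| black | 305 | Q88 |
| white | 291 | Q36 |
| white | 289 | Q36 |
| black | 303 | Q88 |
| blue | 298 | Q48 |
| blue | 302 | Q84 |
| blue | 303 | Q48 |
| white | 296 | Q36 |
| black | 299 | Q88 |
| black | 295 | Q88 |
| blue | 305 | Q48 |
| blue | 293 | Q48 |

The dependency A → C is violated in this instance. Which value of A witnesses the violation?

A=black: 6 rows → C = Q88, Q88, Q88, Q88, Q88, Q88 ✓
A=white: 3 rows → C = Q36, Q36, Q36 ✓
A=blue: 5 rows → C takes values {Q48, Q84} — violation
The only A value with inconsistent C is A=blue.

blue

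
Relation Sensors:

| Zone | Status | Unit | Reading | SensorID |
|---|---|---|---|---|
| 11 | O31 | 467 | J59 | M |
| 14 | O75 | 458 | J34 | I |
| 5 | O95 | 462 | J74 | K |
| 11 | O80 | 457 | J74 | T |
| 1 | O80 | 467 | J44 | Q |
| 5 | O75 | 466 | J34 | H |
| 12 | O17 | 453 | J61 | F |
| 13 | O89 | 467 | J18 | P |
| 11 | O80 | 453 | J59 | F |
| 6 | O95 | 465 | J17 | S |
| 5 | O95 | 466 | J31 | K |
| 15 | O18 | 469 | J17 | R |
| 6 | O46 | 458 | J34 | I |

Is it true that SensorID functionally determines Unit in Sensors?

No

SensorID=M: 1 row → Unit = 467 ✓
SensorID=I: 2 rows → Unit = 458, 458 ✓
SensorID=K: 2 rows → Unit takes values {462, 466} — violation
SensorID=T: 1 row → Unit = 457 ✓
SensorID=Q: 1 row → Unit = 467 ✓
SensorID=H: 1 row → Unit = 466 ✓
SensorID=F: 2 rows → Unit = 453, 453 ✓
SensorID=P: 1 row → Unit = 467 ✓
SensorID=S: 1 row → Unit = 465 ✓
SensorID=R: 1 row → Unit = 469 ✓
Two rows agree on SensorID but differ on Unit, so SensorID → Unit does not hold.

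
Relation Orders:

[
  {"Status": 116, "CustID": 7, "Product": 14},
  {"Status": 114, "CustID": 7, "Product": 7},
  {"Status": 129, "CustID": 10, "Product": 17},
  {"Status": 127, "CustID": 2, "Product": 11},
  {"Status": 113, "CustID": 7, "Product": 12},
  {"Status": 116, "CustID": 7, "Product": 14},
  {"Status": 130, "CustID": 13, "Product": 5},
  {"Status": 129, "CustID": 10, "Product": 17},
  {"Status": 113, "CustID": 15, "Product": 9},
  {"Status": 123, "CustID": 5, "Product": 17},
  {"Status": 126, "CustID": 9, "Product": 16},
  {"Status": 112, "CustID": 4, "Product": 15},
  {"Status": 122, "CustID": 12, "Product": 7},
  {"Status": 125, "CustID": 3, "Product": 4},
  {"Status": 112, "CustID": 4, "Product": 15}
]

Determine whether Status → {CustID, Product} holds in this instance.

No

Status=116: 2 rows → {CustID,Product} = (7, 14), (7, 14) ✓
Status=114: 1 row → {CustID,Product} = (7, 7) ✓
Status=129: 2 rows → {CustID,Product} = (10, 17), (10, 17) ✓
Status=127: 1 row → {CustID,Product} = (2, 11) ✓
Status=113: 2 rows → {CustID,Product} takes values {(7, 12), (15, 9)} — violation
Status=130: 1 row → {CustID,Product} = (13, 5) ✓
Status=123: 1 row → {CustID,Product} = (5, 17) ✓
Status=126: 1 row → {CustID,Product} = (9, 16) ✓
Status=112: 2 rows → {CustID,Product} = (4, 15), (4, 15) ✓
Status=122: 1 row → {CustID,Product} = (12, 7) ✓
Status=125: 1 row → {CustID,Product} = (3, 4) ✓
Two rows agree on Status but differ on {CustID, Product}, so Status → {CustID, Product} does not hold.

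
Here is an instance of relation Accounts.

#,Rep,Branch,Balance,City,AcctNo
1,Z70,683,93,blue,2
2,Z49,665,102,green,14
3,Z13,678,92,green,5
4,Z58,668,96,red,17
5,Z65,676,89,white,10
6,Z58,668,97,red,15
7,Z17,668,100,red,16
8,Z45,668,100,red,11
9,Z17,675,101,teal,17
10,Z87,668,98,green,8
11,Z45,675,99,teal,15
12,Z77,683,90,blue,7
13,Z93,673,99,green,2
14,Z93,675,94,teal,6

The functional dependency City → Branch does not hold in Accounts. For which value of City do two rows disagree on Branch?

City=blue: rows 1, 12 → Branch = 683, 683 ✓
City=green: rows 2, 3, 10, 13 → Branch takes values {665, 678, 668, 673} — violation
City=red: rows 4, 6, 7, 8 → Branch = 668, 668, 668, 668 ✓
City=white: row 5 → Branch = 676 ✓
City=teal: rows 9, 11, 14 → Branch = 675, 675, 675 ✓
The only City value with inconsistent Branch is City=green.

green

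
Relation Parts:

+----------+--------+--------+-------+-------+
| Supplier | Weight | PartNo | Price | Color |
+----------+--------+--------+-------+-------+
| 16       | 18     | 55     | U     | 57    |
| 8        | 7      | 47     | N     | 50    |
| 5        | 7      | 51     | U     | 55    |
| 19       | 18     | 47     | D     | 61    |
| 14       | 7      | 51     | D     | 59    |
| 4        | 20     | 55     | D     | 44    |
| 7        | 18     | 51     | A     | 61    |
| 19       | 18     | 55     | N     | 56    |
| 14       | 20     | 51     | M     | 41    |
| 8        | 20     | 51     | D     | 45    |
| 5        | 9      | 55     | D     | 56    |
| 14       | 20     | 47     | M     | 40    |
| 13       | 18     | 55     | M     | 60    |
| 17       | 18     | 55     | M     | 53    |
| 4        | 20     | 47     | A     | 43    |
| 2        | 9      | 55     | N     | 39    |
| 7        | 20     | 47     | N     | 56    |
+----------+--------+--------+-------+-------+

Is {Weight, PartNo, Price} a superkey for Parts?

Two distinct rows share (Weight=18, PartNo=55, Price=M), so {Weight, PartNo, Price} does not determine every attribute — not a superkey.

No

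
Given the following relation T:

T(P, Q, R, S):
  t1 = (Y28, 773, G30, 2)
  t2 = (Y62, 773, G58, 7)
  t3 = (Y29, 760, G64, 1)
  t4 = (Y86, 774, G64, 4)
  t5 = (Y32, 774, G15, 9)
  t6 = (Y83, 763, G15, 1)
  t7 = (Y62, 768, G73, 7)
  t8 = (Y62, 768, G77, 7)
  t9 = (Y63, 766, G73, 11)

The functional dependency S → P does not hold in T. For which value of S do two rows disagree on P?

S=2: row 1 → P = Y28 ✓
S=7: rows 2, 7, 8 → P = Y62, Y62, Y62 ✓
S=1: rows 3, 6 → P takes values {Y29, Y83} — violation
S=4: row 4 → P = Y86 ✓
S=9: row 5 → P = Y32 ✓
S=11: row 9 → P = Y63 ✓
The only S value with inconsistent P is S=1.

1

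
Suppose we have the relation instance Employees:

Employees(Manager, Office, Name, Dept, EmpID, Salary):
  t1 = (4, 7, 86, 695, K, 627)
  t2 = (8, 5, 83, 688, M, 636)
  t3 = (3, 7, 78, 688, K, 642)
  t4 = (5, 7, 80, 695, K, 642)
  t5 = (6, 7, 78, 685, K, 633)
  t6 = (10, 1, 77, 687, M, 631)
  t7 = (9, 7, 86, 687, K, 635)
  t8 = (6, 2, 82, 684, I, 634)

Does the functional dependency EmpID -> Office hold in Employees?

No

EmpID=K: rows 1, 3, 4, 5, 7 → Office = 7, 7, 7, 7, 7 ✓
EmpID=M: rows 2, 6 → Office takes values {5, 1} — violation
EmpID=I: row 8 → Office = 2 ✓
Two rows agree on EmpID but differ on Office, so EmpID -> Office does not hold.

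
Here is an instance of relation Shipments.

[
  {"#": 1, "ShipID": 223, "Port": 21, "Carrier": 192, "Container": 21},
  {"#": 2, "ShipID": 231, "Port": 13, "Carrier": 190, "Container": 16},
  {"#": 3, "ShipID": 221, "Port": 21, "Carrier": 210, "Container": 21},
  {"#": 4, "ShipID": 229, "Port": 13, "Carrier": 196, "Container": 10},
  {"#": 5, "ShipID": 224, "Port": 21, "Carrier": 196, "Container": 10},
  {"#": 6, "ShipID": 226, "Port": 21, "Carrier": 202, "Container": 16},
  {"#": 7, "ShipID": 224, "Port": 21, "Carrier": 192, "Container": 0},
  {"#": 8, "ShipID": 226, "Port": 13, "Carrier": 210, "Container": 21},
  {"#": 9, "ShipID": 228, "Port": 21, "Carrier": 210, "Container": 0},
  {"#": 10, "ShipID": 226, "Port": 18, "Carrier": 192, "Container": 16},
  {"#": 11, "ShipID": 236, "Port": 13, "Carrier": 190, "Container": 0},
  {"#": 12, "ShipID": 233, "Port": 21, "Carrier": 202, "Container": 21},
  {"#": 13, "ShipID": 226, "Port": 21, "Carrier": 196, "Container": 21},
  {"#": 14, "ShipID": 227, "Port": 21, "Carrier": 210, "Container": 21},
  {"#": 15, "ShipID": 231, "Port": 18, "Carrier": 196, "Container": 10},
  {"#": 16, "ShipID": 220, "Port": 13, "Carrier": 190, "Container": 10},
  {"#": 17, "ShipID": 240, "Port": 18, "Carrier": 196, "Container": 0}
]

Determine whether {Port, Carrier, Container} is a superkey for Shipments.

No

Rows 3 and 14 have the same {Port, Carrier, Container} value (Port=21, Carrier=210, Container=21) but are distinct tuples, so {Port, Carrier, Container} does not determine every attribute — not a superkey.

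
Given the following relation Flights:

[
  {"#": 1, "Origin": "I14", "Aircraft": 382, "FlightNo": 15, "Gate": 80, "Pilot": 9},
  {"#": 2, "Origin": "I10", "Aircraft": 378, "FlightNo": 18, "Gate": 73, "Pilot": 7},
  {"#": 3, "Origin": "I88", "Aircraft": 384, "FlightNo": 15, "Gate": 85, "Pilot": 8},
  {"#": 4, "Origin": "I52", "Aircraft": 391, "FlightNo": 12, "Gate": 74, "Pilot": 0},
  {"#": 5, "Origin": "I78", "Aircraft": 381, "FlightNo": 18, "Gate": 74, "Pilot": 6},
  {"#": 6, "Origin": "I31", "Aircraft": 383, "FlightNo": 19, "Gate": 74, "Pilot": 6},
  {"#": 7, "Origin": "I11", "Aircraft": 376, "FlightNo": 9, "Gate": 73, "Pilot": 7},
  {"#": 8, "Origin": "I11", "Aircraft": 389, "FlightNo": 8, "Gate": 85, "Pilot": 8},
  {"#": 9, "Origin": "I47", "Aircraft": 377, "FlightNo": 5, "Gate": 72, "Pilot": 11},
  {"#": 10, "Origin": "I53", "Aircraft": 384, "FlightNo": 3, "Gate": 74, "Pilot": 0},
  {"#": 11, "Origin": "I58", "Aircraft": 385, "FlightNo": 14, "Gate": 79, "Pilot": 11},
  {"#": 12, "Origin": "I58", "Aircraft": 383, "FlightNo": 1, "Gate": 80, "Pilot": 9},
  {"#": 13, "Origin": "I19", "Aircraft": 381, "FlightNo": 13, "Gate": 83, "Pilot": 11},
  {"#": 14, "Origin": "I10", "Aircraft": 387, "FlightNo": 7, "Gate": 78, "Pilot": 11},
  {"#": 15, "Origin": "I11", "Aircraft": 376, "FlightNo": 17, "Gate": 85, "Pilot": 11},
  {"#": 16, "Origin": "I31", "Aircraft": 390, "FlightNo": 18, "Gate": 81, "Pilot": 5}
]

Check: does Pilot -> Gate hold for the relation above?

Pilot=9: rows 1, 12 → Gate = 80, 80 ✓
Pilot=7: rows 2, 7 → Gate = 73, 73 ✓
Pilot=8: rows 3, 8 → Gate = 85, 85 ✓
Pilot=0: rows 4, 10 → Gate = 74, 74 ✓
Pilot=6: rows 5, 6 → Gate = 74, 74 ✓
Pilot=11: rows 9, 11, 13, 14, 15 → Gate takes values {72, 79, 83, 78, 85} — violation
Pilot=5: row 16 → Gate = 81 ✓
Two rows agree on Pilot but differ on Gate, so Pilot -> Gate does not hold.

No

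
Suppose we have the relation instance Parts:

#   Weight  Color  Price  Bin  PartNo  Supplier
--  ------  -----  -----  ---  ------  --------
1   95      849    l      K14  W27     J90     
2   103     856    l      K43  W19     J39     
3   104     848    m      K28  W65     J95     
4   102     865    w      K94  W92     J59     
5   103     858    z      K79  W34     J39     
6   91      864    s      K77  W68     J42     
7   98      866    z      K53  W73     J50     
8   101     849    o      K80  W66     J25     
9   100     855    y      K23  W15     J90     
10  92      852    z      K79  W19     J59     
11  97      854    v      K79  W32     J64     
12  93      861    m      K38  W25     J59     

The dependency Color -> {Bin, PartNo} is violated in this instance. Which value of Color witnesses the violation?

Color=849: rows 1, 8 → {Bin,PartNo} takes values {(K14, W27), (K80, W66)} — violation
Color=856: row 2 → {Bin,PartNo} = (K43, W19) ✓
Color=848: row 3 → {Bin,PartNo} = (K28, W65) ✓
Color=865: row 4 → {Bin,PartNo} = (K94, W92) ✓
Color=858: row 5 → {Bin,PartNo} = (K79, W34) ✓
Color=864: row 6 → {Bin,PartNo} = (K77, W68) ✓
Color=866: row 7 → {Bin,PartNo} = (K53, W73) ✓
Color=855: row 9 → {Bin,PartNo} = (K23, W15) ✓
Color=852: row 10 → {Bin,PartNo} = (K79, W19) ✓
Color=854: row 11 → {Bin,PartNo} = (K79, W32) ✓
Color=861: row 12 → {Bin,PartNo} = (K38, W25) ✓
The only Color value with inconsistent RHS is Color=849.

849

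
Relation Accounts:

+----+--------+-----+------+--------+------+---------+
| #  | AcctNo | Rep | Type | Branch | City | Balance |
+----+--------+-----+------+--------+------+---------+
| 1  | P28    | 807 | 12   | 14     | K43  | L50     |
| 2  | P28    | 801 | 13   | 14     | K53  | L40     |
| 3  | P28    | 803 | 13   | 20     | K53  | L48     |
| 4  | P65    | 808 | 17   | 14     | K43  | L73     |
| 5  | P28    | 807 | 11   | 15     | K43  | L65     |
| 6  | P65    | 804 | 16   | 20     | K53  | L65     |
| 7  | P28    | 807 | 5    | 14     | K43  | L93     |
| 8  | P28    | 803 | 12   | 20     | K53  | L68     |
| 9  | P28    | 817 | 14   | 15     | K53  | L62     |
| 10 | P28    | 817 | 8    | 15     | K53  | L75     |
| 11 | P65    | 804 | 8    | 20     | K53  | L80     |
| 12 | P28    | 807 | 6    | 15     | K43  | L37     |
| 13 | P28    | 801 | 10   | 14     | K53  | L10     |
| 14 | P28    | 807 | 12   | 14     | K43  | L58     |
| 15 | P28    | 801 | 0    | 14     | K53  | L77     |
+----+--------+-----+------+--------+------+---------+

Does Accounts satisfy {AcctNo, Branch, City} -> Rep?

Yes

(AcctNo=P28, Branch=14, City=K43): rows 1, 7, 14 → Rep = 807, 807, 807 ✓
(AcctNo=P28, Branch=14, City=K53): rows 2, 13, 15 → Rep = 801, 801, 801 ✓
(AcctNo=P28, Branch=20, City=K53): rows 3, 8 → Rep = 803, 803 ✓
(AcctNo=P65, Branch=14, City=K43): row 4 → Rep = 808 ✓
(AcctNo=P28, Branch=15, City=K43): rows 5, 12 → Rep = 807, 807 ✓
(AcctNo=P65, Branch=20, City=K53): rows 6, 11 → Rep = 804, 804 ✓
(AcctNo=P28, Branch=15, City=K53): rows 9, 10 → Rep = 817, 817 ✓
Every {AcctNo, Branch, City} value is associated with a single Rep value, so {AcctNo, Branch, City} -> Rep holds.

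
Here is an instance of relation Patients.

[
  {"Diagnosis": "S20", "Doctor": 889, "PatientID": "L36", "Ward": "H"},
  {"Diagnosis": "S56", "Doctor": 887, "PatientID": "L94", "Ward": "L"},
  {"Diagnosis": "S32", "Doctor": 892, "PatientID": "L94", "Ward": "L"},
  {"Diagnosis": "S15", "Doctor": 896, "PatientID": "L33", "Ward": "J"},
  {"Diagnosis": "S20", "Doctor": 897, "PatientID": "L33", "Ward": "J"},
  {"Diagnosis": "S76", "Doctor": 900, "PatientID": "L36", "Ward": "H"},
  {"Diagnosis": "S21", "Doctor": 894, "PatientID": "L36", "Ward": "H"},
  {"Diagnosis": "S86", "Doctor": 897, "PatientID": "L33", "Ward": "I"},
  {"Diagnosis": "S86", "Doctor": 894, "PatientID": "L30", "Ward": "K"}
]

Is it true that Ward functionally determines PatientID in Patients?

Yes

Ward=H: 3 rows → PatientID = L36, L36, L36 ✓
Ward=L: 2 rows → PatientID = L94, L94 ✓
Ward=J: 2 rows → PatientID = L33, L33 ✓
Ward=I: 1 row → PatientID = L33 ✓
Ward=K: 1 row → PatientID = L30 ✓
Every Ward value is associated with a single PatientID value, so Ward → PatientID holds.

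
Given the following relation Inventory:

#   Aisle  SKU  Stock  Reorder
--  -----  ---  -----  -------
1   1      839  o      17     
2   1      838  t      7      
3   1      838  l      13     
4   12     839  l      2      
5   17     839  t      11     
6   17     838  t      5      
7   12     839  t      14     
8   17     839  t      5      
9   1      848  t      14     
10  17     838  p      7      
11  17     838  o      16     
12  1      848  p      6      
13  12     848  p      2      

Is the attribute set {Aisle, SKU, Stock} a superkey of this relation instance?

No

Rows 5 and 8 have the same {Aisle, SKU, Stock} value (Aisle=17, SKU=839, Stock=t) but are distinct tuples, so {Aisle, SKU, Stock} does not determine every attribute — not a superkey.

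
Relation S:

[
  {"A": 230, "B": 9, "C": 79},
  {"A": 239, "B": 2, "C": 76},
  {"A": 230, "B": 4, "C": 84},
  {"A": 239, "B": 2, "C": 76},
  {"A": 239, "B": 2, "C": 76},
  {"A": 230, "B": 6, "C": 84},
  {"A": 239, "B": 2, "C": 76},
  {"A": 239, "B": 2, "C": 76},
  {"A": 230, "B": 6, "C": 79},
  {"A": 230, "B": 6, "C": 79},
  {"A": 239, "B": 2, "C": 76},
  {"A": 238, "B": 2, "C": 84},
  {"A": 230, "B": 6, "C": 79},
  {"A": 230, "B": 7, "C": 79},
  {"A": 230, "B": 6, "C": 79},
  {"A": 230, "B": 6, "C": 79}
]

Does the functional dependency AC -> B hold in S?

(A=230, C=79): 7 rows → B takes values {9, 6, 7} — violation
(A=239, C=76): 6 rows → B = 2, 2, 2, 2, 2, 2 ✓
(A=230, C=84): 2 rows → B takes values {4, 6} — violation
(A=238, C=84): 1 row → B = 2 ✓
Two rows agree on AC but differ on B, so AC -> B does not hold.

No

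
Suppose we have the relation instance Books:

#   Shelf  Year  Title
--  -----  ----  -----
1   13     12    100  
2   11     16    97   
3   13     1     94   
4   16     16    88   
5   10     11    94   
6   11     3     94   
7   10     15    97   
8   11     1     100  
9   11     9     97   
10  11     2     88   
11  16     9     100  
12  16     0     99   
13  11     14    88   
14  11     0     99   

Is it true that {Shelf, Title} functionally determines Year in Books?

(Shelf=13, Title=100): row 1 → Year = 12 ✓
(Shelf=11, Title=97): rows 2, 9 → Year takes values {16, 9} — violation
(Shelf=13, Title=94): row 3 → Year = 1 ✓
(Shelf=16, Title=88): row 4 → Year = 16 ✓
(Shelf=10, Title=94): row 5 → Year = 11 ✓
(Shelf=11, Title=94): row 6 → Year = 3 ✓
(Shelf=10, Title=97): row 7 → Year = 15 ✓
(Shelf=11, Title=100): row 8 → Year = 1 ✓
(Shelf=11, Title=88): rows 10, 13 → Year takes values {2, 14} — violation
(Shelf=16, Title=100): row 11 → Year = 9 ✓
(Shelf=16, Title=99): row 12 → Year = 0 ✓
(Shelf=11, Title=99): row 14 → Year = 0 ✓
Two rows agree on {Shelf, Title} but differ on Year, so {Shelf, Title} -> Year does not hold.

No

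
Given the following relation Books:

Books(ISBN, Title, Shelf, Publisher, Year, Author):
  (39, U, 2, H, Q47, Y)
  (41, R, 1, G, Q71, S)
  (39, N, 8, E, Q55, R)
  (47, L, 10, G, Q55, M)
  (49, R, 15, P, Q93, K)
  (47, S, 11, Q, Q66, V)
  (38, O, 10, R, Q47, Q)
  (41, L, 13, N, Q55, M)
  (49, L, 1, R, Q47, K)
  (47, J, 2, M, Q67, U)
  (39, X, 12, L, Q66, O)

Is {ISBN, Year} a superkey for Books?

All 11 rows have distinct {ISBN, Year} values, so {ISBN, Year} → (all attributes) holds and {ISBN, Year} is a superkey.

Yes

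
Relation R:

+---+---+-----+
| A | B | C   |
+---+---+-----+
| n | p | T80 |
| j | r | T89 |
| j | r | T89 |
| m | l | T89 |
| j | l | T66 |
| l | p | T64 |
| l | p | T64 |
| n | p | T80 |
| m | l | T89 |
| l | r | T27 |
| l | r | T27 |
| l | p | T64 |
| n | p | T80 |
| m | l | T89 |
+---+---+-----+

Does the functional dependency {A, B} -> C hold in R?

(A=n, B=p): 3 rows → C = T80, T80, T80 ✓
(A=j, B=r): 2 rows → C = T89, T89 ✓
(A=m, B=l): 3 rows → C = T89, T89, T89 ✓
(A=j, B=l): 1 row → C = T66 ✓
(A=l, B=p): 3 rows → C = T64, T64, T64 ✓
(A=l, B=r): 2 rows → C = T27, T27 ✓
Every {A, B} value is associated with a single C value, so {A, B} -> C holds.

Yes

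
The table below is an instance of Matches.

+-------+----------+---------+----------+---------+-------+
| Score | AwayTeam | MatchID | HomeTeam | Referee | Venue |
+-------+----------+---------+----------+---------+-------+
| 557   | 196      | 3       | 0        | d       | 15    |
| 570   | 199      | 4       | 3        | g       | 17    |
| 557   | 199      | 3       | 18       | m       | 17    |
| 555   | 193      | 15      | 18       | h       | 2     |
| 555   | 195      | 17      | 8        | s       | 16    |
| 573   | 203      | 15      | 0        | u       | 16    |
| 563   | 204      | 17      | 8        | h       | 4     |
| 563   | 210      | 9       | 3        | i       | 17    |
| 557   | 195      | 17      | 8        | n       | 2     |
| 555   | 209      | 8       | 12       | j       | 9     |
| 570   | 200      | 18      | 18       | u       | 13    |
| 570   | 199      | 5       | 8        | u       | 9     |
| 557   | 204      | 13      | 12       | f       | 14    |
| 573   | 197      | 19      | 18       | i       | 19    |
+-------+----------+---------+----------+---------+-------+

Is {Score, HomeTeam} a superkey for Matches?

Yes

All 14 rows have distinct {Score, HomeTeam} values, so {Score, HomeTeam} → (all attributes) holds and {Score, HomeTeam} is a superkey.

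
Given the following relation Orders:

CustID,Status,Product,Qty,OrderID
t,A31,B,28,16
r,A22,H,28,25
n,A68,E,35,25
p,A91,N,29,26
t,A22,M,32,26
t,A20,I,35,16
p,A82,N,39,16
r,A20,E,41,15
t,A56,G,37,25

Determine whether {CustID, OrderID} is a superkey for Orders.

Two distinct rows share (CustID=t, OrderID=16), so {CustID, OrderID} does not determine every attribute — not a superkey.

No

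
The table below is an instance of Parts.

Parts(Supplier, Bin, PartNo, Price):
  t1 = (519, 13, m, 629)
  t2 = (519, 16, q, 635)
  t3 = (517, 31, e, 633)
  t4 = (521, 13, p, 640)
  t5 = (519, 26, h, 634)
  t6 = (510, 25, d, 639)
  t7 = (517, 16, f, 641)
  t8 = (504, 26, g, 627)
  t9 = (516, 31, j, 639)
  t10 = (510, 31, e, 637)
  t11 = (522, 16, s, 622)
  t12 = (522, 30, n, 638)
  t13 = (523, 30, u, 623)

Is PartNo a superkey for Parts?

Rows 3 and 10 have the same PartNo value PartNo=e but are distinct tuples, so PartNo does not determine every attribute — not a superkey.

No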